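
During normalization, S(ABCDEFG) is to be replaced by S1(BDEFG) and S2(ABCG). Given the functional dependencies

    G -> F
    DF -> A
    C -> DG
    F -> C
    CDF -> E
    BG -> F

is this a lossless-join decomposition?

Yes

Common attributes: S1 ∩ S2 = {BG}.
Closure of {BG}: G → F applies, adding F; F → C applies, adding C; C → DG applies, adding D; CDF → E applies, adding E; DF → A applies, adding A. So (BG)⁺ = {ABCDEFG}.
This closure contains every attribute of S1, so S1 ∩ S2 → S1. The join is lossless.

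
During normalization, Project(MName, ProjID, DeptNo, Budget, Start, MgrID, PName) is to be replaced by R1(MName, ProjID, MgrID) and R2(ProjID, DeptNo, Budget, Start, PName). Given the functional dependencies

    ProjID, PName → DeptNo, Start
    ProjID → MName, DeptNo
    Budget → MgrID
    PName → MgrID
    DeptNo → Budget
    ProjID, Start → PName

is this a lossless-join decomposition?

Yes

Common attributes: R1 ∩ R2 = {ProjID}.
Closure of {ProjID}: ProjID → MName, DeptNo applies, adding MName, DeptNo; DeptNo → Budget applies, adding Budget; Budget → MgrID applies, adding MgrID. So (ProjID)⁺ = {MName, ProjID, DeptNo, Budget, MgrID}.
This closure contains every attribute of R1, so R1 ∩ R2 → R1. The join is lossless.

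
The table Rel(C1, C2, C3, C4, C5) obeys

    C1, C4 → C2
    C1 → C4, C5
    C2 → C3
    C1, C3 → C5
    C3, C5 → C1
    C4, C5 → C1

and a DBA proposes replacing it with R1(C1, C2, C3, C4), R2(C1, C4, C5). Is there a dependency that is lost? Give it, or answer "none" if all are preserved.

Check C3, C5 → C1: no single fragment contains all of {C1, C3, C5}, and the restricted closure of {C3, C5} across the fragments never reaches {C1}.
C1, C4 → C2 is preserved.
C1 → C4, C5 is preserved.
C2 → C3 is preserved.
C1, C3 → C5 is preserved.
C4, C5 → C1 is preserved.

C3, C5 → C1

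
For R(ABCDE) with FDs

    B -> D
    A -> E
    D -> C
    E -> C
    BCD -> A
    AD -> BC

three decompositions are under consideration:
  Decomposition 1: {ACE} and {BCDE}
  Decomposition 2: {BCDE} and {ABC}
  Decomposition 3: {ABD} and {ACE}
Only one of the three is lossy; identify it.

Decomposition 1

Decomposition 1: common = {CE}, closure = {CE} → lossy.
Decomposition 2: common = {BC}, closure = {ABCDE} → lossless.
Decomposition 3: common = {A}, closure = {ACE} → lossless.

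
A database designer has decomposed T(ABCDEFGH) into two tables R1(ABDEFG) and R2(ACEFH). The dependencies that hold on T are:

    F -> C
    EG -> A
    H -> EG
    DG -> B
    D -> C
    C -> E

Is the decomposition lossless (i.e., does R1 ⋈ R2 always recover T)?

No

Common attributes: R1 ∩ R2 = {AEF}.
Closure of {AEF}: F → C applies, adding C. So (AEF)⁺ = {ACEF}.
The closure contains neither all of R1 = {ABDEFG} nor all of R2 = {ACEFH}, so the common attributes are not a superkey of either fragment. The join is lossy.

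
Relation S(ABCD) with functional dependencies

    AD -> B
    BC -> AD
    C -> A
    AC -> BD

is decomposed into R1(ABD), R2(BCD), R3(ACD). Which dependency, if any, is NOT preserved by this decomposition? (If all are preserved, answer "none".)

AD → B lies within R1.
BC → AD: restricted closure across fragments reaches AD.
C → A lies within R3.
AC → BD: restricted closure across fragments reaches BD.
Every dependency is enforceable on the fragments, so the decomposition is dependency-preserving.

none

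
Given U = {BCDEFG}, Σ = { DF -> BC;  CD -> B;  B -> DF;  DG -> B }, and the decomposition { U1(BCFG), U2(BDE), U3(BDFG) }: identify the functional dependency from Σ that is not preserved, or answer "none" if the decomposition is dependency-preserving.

Check CD → B: no single fragment contains all of {BCD}, and the restricted closure of {CD} across the fragments never reaches {B}.
DF → BC is preserved.
B → DF is preserved.
DG → B is preserved.

CD -> B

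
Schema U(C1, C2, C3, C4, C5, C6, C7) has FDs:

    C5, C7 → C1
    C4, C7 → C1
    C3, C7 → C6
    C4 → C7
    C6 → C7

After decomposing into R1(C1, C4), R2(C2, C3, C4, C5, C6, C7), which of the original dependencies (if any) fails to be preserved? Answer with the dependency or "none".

C5, C7 → C1

Check C5, C7 → C1: no single fragment contains all of {C1, C5, C7}, and the restricted closure of {C5, C7} across the fragments never reaches {C1}.
C4, C7 → C1 is preserved.
C3, C7 → C6 is preserved.
C4 → C7 is preserved.
C6 → C7 is preserved.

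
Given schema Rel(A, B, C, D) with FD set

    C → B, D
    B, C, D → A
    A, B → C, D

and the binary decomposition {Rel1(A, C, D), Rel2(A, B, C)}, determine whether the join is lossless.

Common attributes: Rel1 ∩ Rel2 = {A, C}.
Closure of {A, C}: C → B, D applies, adding B, D. So (A, C)⁺ = {A, B, C, D}.
This closure contains every attribute of Rel1, so Rel1 ∩ Rel2 → Rel1. The join is lossless.

Yes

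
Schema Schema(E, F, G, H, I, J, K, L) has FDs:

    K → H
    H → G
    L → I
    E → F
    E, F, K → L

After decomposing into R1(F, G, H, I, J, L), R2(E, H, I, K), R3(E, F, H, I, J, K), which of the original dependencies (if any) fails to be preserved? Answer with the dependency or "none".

Check E, F, K → L: no single fragment contains all of {E, F, K, L}, and the restricted closure of {E, F, K} across the fragments never reaches {L}.
K → H is preserved.
H → G is preserved.
L → I is preserved.
E → F is preserved.

E, F, K → L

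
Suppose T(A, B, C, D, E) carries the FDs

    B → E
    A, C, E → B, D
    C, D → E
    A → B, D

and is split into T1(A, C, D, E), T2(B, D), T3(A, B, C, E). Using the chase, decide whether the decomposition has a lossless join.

Chase test. Columns are A, B, C, D, E; row i has aⱼ where attribute j ∈ Ti, else bᵢⱼ.
Initial tableau (one row per fragment):
  row 1: a1 b12 a3 a4 a5
  row 2: b21 a2 b23 a4 b25
  row 3: a1 a2 a3 b34 a5
Rows 2 and 3 agree on B; apply B→E and equate their E entries.
Rows 1 and 3 agree on A, C, E; apply A, C, E→B, D and equate their B, D entries.
Row 1 is now all distinguished symbols — the join is lossless.

Yes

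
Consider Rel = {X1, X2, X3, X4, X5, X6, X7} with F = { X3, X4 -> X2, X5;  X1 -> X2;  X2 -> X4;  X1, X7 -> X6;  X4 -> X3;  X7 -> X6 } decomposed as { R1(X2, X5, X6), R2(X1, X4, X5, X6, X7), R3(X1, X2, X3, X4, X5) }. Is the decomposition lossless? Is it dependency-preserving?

lossless and dependency-preserving

Lossless test (chase): Rows 2 and 3 agree on X1; apply X1→X2 and equate their X2 entries. Rows 1 and 2 agree on X2; apply X2→X4 and equate their X4 entries. Rows 1 and 2 agree on X4; apply X4→X3 and equate their X3 entries. Rows 1 and 3 agree on X4; apply X4→X3 and equate their X3 entries. Row 2 is now all distinguished symbols — the join is lossless.
Dependency preservation: every FD's attributes lie within a single fragment, so each can be enforced locally — preserved.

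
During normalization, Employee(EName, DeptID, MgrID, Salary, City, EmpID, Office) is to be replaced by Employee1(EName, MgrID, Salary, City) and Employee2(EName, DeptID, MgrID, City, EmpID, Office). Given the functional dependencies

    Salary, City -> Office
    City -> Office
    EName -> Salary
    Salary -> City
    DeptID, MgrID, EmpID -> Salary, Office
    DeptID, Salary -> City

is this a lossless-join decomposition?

Common attributes: Employee1 ∩ Employee2 = {EName, MgrID, City}.
Closure of {EName, MgrID, City}: City → Office applies, adding Office; EName → Salary applies, adding Salary. So (EName, MgrID, City)⁺ = {EName, MgrID, Salary, City, Office}.
This closure contains every attribute of Employee1, so Employee1 ∩ Employee2 → Employee1. The join is lossless.

Yes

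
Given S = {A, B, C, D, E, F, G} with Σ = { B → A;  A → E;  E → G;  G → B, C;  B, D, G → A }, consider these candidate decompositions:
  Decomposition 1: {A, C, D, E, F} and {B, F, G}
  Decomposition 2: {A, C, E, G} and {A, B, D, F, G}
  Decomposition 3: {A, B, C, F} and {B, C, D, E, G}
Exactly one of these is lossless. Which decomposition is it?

Decomposition 1: common = {F}, closure = {F} → lossy.
Decomposition 2: common = {A, G}, closure = {A, B, C, E, G} → lossless.
Decomposition 3: common = {B, C}, closure = {A, B, C, E, G} → lossy.

Decomposition 2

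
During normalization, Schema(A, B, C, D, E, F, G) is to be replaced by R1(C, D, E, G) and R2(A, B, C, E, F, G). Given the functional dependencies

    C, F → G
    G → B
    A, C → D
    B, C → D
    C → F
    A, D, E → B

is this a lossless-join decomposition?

Yes

Common attributes: R1 ∩ R2 = {C, E, G}.
Closure of {C, E, G}: G → B applies, adding B; B, C → D applies, adding D; C → F applies, adding F. So (C, E, G)⁺ = {B, C, D, E, F, G}.
This closure contains every attribute of R1, so R1 ∩ R2 → R1. The join is lossless.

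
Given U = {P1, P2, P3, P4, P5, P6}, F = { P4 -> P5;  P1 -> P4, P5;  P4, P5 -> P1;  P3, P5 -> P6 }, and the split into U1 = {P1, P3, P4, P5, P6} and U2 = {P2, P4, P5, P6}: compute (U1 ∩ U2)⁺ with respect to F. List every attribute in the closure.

P1, P4, P5, P6

U1 ∩ U2 = {P4, P5, P6}.
P4, P5 → P1 applies, adding P1
Closure: {P1, P4, P5, P6}.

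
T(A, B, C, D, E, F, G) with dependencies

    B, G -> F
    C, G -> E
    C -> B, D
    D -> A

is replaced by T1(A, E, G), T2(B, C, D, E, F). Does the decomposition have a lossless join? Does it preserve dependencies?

lossy and not dependency-preserving

Lossless test: (E)⁺ = {E}, which is a superkey of neither fragment — lossy.
Dependency preservation: the restricted closure of {B, G} across the fragments never reaches {F}, so B, G → F cannot be enforced without a join — not preserved.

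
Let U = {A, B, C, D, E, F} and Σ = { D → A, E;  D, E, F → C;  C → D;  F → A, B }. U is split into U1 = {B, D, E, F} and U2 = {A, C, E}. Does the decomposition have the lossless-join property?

Common attributes: U1 ∩ U2 = {E}.
No dependency enlarges {E}, so (E)⁺ = {E}.
The closure contains neither all of U1 = {B, D, E, F} nor all of U2 = {A, C, E}, so the common attributes are not a superkey of either fragment. The join is lossy.

No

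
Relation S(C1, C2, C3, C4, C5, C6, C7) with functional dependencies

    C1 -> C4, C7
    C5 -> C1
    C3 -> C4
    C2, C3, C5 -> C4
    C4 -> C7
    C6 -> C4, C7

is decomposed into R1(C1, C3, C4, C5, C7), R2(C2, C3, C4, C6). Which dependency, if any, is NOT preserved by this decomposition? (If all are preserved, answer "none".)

C1 → C4, C7 lies within R1.
C5 → C1 lies within R1.
C3 → C4 lies within R1.
C2, C3, C5 → C4: restricted closure across fragments reaches C4.
C4 → C7 lies within R1.
C6 → C4, C7: restricted closure across fragments reaches C4, C7.
Every dependency is enforceable on the fragments, so the decomposition is dependency-preserving.

none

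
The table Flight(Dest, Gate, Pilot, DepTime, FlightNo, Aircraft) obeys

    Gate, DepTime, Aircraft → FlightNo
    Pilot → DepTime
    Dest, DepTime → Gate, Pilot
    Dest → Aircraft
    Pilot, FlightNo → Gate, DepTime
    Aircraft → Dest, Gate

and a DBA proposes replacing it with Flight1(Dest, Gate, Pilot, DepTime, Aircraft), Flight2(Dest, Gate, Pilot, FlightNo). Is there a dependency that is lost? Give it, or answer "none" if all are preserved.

none

Gate, DepTime, Aircraft → FlightNo: restricted closure across fragments reaches FlightNo.
Pilot → DepTime lies within Flight1.
Dest, DepTime → Gate, Pilot lies within Flight1.
Dest → Aircraft lies within Flight1.
Pilot, FlightNo → Gate, DepTime: restricted closure across fragments reaches Gate, DepTime.
Aircraft → Dest, Gate lies within Flight1.
Every dependency is enforceable on the fragments, so the decomposition is dependency-preserving.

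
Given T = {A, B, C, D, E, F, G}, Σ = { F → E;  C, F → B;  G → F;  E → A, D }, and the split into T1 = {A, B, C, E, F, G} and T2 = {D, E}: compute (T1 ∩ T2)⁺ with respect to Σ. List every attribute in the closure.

A, D, E

T1 ∩ T2 = {E}.
E → A, D applies, adding A, D
Closure: {A, D, E}.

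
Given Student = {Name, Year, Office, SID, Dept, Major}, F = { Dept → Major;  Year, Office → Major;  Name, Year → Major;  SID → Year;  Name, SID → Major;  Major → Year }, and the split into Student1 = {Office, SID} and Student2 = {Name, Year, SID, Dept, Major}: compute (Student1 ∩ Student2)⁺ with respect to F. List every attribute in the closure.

Year, SID

Student1 ∩ Student2 = {SID}.
SID → Year applies, adding Year
Closure: {Year, SID}.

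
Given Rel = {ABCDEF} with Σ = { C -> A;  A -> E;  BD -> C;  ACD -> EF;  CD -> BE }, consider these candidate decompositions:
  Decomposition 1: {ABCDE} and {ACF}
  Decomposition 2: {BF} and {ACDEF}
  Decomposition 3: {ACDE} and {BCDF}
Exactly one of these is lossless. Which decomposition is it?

Decomposition 3

Decomposition 1: common = {AC}, closure = {ACE} → lossy.
Decomposition 2: common = {F}, closure = {F} → lossy.
Decomposition 3: common = {CD}, closure = {ABCDEF} → lossless.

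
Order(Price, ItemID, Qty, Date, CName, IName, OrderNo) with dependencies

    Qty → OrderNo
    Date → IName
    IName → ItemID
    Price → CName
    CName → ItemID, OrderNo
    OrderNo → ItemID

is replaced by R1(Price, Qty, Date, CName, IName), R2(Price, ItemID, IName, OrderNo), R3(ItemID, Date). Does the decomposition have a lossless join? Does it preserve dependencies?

Lossless test (chase): Rows 1 and 3 agree on Date; apply Date→IName and equate their IName entries. Rows 1 and 2 agree on IName; apply IName→ItemID and equate their ItemID entries. Rows 1 and 2 agree on Price; apply Price→CName and equate their CName entries. Rows 1 and 2 agree on CName; apply CName→ItemID, OrderNo and equate their ItemID, OrderNo entries. Row 1 is now all distinguished symbols — the join is lossless.
Dependency preservation: the restricted closure of {Qty} across the fragments never reaches {OrderNo}, so Qty → OrderNo cannot be enforced without a join — not preserved.

lossless but not dependency-preserving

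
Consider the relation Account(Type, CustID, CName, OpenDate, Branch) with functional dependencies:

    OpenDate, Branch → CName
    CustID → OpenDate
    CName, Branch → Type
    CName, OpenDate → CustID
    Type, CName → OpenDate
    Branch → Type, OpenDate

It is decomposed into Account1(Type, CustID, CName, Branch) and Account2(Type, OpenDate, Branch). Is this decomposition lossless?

Yes

Common attributes: Account1 ∩ Account2 = {Type, Branch}.
Closure of {Type, Branch}: Branch → Type, OpenDate applies, adding OpenDate; OpenDate, Branch → CName applies, adding CName; CName, OpenDate → CustID applies, adding CustID. So (Type, Branch)⁺ = {Type, CustID, CName, OpenDate, Branch}.
This closure contains every attribute of Account1, so Account1 ∩ Account2 → Account1. The join is lossless.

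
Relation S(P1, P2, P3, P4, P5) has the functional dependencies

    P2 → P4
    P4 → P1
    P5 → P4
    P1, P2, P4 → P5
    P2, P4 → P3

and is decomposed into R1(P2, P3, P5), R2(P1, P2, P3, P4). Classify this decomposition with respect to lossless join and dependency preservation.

Lossless test: (P2, P3)⁺ = {P1, P2, P3, P4, P5}, which contains all of one fragment — lossless.
Dependency preservation: the restricted closure of {P5} across the fragments never reaches {P4}, so P5 → P4 cannot be enforced without a join — not preserved.

lossless but not dependency-preserving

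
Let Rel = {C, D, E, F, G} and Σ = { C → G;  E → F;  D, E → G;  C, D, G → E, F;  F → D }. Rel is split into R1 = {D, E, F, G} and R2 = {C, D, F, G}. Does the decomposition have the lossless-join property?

No

Common attributes: R1 ∩ R2 = {D, F, G}.
No dependency enlarges {D, F, G}, so (D, F, G)⁺ = {D, F, G}.
The closure contains neither all of R1 = {D, E, F, G} nor all of R2 = {C, D, F, G}, so the common attributes are not a superkey of either fragment. The join is lossy.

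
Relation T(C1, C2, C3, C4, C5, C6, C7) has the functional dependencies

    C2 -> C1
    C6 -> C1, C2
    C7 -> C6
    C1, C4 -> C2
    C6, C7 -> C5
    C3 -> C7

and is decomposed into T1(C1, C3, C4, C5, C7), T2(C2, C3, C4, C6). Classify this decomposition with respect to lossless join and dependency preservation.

lossless but not dependency-preserving

Lossless test: (C3, C4)⁺ = {C1, C2, C3, C4, C5, C6, C7}, which contains all of one fragment — lossless.
Dependency preservation: the restricted closure of {C2} across the fragments never reaches {C1}, so C2 → C1 cannot be enforced without a join — not preserved.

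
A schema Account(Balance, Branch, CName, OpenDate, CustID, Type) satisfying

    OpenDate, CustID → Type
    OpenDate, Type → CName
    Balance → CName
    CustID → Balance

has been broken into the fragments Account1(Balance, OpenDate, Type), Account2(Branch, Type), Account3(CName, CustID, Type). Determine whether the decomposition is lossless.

No

Chase test. Columns are Balance, Branch, CName, OpenDate, CustID, Type; row i has aⱼ where attribute j ∈ Accounti, else bᵢⱼ.
Initial tableau (one row per fragment):
  row 1: a1 b12 b13 a4 b15 a6
  row 2: b21 a2 b23 b24 b25 a6
  row 3: b31 b32 a3 b34 a5 a6
No row becomes fully distinguished — the join is lossy.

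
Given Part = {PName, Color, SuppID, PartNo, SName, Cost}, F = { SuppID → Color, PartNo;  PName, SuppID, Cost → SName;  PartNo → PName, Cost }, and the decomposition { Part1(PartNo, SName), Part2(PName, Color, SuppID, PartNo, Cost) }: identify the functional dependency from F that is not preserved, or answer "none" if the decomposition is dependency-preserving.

PName, SuppID, Cost → SName

Check PName, SuppID, Cost → SName: no single fragment contains all of {PName, SuppID, SName, Cost}, and the restricted closure of {PName, SuppID, Cost} across the fragments never reaches {SName}.
SuppID → Color, PartNo is preserved.
PartNo → PName, Cost is preserved.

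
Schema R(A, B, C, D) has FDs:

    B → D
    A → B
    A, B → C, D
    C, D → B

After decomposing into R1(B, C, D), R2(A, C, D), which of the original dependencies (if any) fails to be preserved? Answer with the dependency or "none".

none

B → D lies within R1.
A → B: restricted closure across fragments reaches B.
A, B → C, D: restricted closure across fragments reaches C, D.
C, D → B lies within R1.
Every dependency is enforceable on the fragments, so the decomposition is dependency-preserving.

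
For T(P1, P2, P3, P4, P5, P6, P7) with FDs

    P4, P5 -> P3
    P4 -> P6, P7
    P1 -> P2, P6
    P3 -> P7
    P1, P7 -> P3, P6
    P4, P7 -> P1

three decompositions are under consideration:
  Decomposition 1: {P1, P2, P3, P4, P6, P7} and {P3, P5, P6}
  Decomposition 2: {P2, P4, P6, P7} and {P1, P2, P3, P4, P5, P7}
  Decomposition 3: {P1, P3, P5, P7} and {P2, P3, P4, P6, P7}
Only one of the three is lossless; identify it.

Decomposition 1: common = {P3, P6}, closure = {P3, P6, P7} → lossy.
Decomposition 2: common = {P2, P4, P7}, closure = {P1, P2, P3, P4, P6, P7} → lossless.
Decomposition 3: common = {P3, P7}, closure = {P3, P7} → lossy.

Decomposition 2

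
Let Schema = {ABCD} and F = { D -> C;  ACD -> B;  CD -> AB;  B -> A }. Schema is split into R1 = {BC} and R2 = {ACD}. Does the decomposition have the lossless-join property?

No

Common attributes: R1 ∩ R2 = {C}.
No dependency enlarges {C}, so (C)⁺ = {C}.
The closure contains neither all of R1 = {BC} nor all of R2 = {ACD}, so the common attributes are not a superkey of either fragment. The join is lossy.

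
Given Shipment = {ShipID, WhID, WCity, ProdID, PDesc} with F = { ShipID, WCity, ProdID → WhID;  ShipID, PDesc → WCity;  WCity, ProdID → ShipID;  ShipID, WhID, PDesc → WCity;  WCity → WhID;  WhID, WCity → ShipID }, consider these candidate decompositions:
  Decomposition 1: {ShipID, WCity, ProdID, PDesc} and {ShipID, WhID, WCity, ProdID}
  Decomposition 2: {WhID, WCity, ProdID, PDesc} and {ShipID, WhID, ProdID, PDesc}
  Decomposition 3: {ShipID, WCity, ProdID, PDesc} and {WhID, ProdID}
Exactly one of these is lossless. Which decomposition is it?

Decomposition 1: common = {ShipID, WCity, ProdID}, closure = {ShipID, WhID, WCity, ProdID} → lossless.
Decomposition 2: common = {WhID, ProdID, PDesc}, closure = {WhID, ProdID, PDesc} → lossy.
Decomposition 3: common = {ProdID}, closure = {ProdID} → lossy.

Decomposition 1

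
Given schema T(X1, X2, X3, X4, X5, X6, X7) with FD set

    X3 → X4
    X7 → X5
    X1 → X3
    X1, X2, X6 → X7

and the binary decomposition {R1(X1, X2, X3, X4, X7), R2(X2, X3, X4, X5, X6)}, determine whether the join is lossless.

No

Common attributes: R1 ∩ R2 = {X2, X3, X4}.
No dependency enlarges {X2, X3, X4}, so (X2, X3, X4)⁺ = {X2, X3, X4}.
The closure contains neither all of R1 = {X1, X2, X3, X4, X7} nor all of R2 = {X2, X3, X4, X5, X6}, so the common attributes are not a superkey of either fragment. The join is lossy.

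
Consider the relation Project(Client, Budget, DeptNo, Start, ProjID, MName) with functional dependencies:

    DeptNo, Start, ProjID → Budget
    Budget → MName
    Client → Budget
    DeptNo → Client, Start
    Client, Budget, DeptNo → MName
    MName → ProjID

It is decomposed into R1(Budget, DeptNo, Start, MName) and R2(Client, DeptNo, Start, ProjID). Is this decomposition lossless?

Common attributes: R1 ∩ R2 = {DeptNo, Start}.
Closure of {DeptNo, Start}: DeptNo → Client, Start applies, adding Client; Client → Budget applies, adding Budget; Client, Budget, DeptNo → MName applies, adding MName; MName → ProjID applies, adding ProjID. So (DeptNo, Start)⁺ = {Client, Budget, DeptNo, Start, ProjID, MName}.
This closure contains every attribute of R1, so R1 ∩ R2 → R1. The join is lossless.

Yes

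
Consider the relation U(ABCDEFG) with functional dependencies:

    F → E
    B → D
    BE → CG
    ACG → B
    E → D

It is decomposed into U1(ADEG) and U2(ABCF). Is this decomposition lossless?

Common attributes: U1 ∩ U2 = {A}.
No dependency enlarges {A}, so (A)⁺ = {A}.
The closure contains neither all of U1 = {ADEG} nor all of U2 = {ABCF}, so the common attributes are not a superkey of either fragment. The join is lossy.

No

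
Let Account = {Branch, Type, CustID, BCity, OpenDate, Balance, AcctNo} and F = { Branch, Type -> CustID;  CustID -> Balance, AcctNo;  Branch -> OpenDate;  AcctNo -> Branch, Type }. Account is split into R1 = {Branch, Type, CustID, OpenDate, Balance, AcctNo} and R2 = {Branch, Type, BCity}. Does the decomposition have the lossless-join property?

Common attributes: R1 ∩ R2 = {Branch, Type}.
Closure of {Branch, Type}: Branch, Type → CustID applies, adding CustID; CustID → Balance, AcctNo applies, adding Balance, AcctNo; Branch → OpenDate applies, adding OpenDate. So (Branch, Type)⁺ = {Branch, Type, CustID, OpenDate, Balance, AcctNo}.
This closure contains every attribute of R1, so R1 ∩ R2 → R1. The join is lossless.

Yes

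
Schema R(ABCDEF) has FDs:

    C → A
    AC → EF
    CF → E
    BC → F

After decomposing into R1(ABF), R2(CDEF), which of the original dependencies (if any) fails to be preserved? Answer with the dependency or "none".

C → A

Check C → A: no single fragment contains all of {AC}, and the restricted closure of {C} across the fragments never reaches {A}.
AC → EF is preserved.
CF → E is preserved.
BC → F is preserved.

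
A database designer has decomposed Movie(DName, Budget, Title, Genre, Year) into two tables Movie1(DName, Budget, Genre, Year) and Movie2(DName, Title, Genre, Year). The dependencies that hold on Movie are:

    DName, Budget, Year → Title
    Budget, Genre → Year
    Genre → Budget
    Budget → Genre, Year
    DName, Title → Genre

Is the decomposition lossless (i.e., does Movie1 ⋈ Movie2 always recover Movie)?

Yes

Common attributes: Movie1 ∩ Movie2 = {DName, Genre, Year}.
Closure of {DName, Genre, Year}: Genre → Budget applies, adding Budget; DName, Budget, Year → Title applies, adding Title. So (DName, Genre, Year)⁺ = {DName, Budget, Title, Genre, Year}.
This closure contains every attribute of Movie1, so Movie1 ∩ Movie2 → Movie1. The join is lossless.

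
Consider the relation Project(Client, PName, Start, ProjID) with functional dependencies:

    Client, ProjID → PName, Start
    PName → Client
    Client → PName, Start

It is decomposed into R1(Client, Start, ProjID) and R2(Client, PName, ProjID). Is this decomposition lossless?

Yes

Common attributes: R1 ∩ R2 = {Client, ProjID}.
Closure of {Client, ProjID}: Client, ProjID → PName, Start applies, adding PName, Start. So (Client, ProjID)⁺ = {Client, PName, Start, ProjID}.
This closure contains every attribute of R1, so R1 ∩ R2 → R1. The join is lossless.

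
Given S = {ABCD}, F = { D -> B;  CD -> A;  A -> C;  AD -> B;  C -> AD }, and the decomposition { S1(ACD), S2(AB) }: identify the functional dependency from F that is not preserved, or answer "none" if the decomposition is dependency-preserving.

D -> B

Check D → B: no single fragment contains all of {BD}, and the restricted closure of {D} across the fragments never reaches {B}.
CD → A is preserved.
A → C is preserved.
AD → B is preserved.
C → AD is preserved.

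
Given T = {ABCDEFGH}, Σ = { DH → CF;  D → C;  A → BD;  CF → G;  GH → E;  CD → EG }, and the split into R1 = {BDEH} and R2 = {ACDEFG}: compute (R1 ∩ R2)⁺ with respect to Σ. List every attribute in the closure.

R1 ∩ R2 = {DE}.
D → C applies, adding C
CD → EG applies, adding G
Closure: {CDEG}.

CDEG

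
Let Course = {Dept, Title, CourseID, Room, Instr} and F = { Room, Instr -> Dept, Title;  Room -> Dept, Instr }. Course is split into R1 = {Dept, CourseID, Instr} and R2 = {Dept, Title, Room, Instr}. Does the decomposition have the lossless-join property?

No

Common attributes: R1 ∩ R2 = {Dept, Instr}.
No dependency enlarges {Dept, Instr}, so (Dept, Instr)⁺ = {Dept, Instr}.
The closure contains neither all of R1 = {Dept, CourseID, Instr} nor all of R2 = {Dept, Title, Room, Instr}, so the common attributes are not a superkey of either fragment. The join is lossy.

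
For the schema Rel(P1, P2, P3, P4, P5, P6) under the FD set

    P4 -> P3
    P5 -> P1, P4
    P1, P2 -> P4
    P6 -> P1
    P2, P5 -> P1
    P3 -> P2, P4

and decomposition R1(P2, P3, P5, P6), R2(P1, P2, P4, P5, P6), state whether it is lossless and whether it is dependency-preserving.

lossless but not dependency-preserving

Lossless test: (P2, P5, P6)⁺ = {P1, P2, P3, P4, P5, P6}, which contains all of one fragment — lossless.
Dependency preservation: the restricted closure of {P4} across the fragments never reaches {P3}, so P4 → P3 cannot be enforced without a join — not preserved.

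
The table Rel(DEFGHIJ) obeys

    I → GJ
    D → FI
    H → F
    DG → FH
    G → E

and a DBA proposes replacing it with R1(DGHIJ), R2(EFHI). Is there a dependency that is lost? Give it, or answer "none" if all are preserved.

G → E

Check G → E: no single fragment contains all of {EG}, and the restricted closure of {G} across the fragments never reaches {E}.
I → GJ is preserved.
D → FI is preserved.
H → F is preserved.
DG → FH is preserved.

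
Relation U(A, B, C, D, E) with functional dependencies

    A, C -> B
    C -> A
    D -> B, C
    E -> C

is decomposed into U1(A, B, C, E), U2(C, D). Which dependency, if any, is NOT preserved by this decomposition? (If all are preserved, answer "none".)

A, C → B lies within U1.
C → A lies within U1.
D → B, C: restricted closure across fragments reaches B, C.
E → C lies within U1.
Every dependency is enforceable on the fragments, so the decomposition is dependency-preserving.

none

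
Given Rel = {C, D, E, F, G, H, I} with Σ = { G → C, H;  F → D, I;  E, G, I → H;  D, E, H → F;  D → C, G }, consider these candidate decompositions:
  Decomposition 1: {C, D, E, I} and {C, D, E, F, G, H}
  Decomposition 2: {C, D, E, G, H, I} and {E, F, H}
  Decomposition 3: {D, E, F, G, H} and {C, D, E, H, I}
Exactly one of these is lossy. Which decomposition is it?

Decomposition 2

Decomposition 1: common = {C, D, E}, closure = {C, D, E, F, G, H, I} → lossless.
Decomposition 2: common = {E, H}, closure = {E, H} → lossy.
Decomposition 3: common = {D, E, H}, closure = {C, D, E, F, G, H, I} → lossless.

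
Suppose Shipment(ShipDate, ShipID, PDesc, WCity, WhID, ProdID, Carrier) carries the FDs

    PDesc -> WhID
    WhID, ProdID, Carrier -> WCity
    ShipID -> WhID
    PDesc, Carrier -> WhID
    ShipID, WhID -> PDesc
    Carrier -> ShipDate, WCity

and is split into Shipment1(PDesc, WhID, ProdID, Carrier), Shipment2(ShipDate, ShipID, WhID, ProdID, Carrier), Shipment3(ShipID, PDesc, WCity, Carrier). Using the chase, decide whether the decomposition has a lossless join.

Yes

Chase test. Columns are ShipDate, ShipID, PDesc, WCity, WhID, ProdID, Carrier; row i has aⱼ where attribute j ∈ Shipmenti, else bᵢⱼ.
Initial tableau (one row per fragment):
  row 1: b11 b12 a3 b14 a5 a6 a7
  row 2: a1 a2 b23 b24 a5 a6 a7
  row 3: b31 a2 a3 a4 b35 b36 a7
Rows 1 and 3 agree on PDesc; apply PDesc→WhID and equate their WhID entries.
Rows 1 and 2 agree on WhID, ProdID, Carrier; apply WhID, ProdID, Carrier→WCity and equate their WCity entries.
Rows 2 and 3 agree on ShipID, WhID; apply ShipID, WhID→PDesc and equate their PDesc entries.
Rows 1 and 2 agree on Carrier; apply Carrier→ShipDate, WCity and equate their ShipDate, WCity entries.
Rows 1 and 3 agree on Carrier; apply Carrier→ShipDate, WCity and equate their ShipDate, WCity entries.
Row 2 is now all distinguished symbols — the join is lossless.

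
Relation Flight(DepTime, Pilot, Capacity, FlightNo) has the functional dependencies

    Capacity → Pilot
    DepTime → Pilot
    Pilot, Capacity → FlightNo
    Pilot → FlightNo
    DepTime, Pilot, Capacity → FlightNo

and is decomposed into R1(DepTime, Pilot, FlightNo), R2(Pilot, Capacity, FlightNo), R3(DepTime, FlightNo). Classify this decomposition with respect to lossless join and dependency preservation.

Lossless test (chase): Rows 1 and 3 agree on DepTime; apply DepTime→Pilot and equate their Pilot entries. No row becomes fully distinguished — the join is lossy.
Dependency preservation: DepTime, Pilot, Capacity → FlightNo is not contained in any single fragment, but the restricted closure of its left-hand side across the fragments still reaches the right-hand side; the remaining FDs each lie inside some fragment. All dependencies are preserved.

lossy but dependency-preserving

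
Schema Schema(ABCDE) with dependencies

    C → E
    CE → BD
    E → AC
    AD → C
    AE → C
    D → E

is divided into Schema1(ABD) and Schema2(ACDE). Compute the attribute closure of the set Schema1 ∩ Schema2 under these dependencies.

Schema1 ∩ Schema2 = {AD}.
AD → C applies, adding C
D → E applies, adding E
CE → BD applies, adding B
Closure: {ABCDE}.

ABCDE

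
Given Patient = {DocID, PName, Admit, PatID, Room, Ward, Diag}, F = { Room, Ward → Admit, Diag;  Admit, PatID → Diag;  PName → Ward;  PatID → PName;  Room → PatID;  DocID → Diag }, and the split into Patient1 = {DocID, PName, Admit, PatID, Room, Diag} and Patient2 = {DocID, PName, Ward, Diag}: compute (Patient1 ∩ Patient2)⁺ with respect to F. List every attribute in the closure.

DocID, PName, Ward, Diag

Patient1 ∩ Patient2 = {DocID, PName, Diag}.
PName → Ward applies, adding Ward
Closure: {DocID, PName, Ward, Diag}.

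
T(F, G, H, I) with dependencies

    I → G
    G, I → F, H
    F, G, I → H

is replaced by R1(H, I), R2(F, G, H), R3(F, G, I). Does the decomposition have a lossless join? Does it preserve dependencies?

Lossless test (chase): Rows 1 and 3 agree on I; apply I→G and equate their G entries. Rows 1 and 3 agree on G, I; apply G, I→F, H and equate their F, H entries. Row 1 is now all distinguished symbols — the join is lossless.
Dependency preservation: G, I → F, H; F, G, I → H are not contained in any single fragment, but the restricted closure of each left-hand side across the fragments still reaches the right-hand side; the remaining FDs each lie inside some fragment. All dependencies are preserved.

lossless and dependency-preserving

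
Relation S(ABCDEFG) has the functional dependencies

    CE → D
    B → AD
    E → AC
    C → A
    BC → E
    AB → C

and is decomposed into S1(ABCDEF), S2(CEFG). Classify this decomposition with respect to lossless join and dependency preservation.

lossy but dependency-preserving

Lossless test: (CEF)⁺ = {ACDEF}, which is a superkey of neither fragment — lossy.
Dependency preservation: every FD's attributes lie within a single fragment, so each can be enforced locally — preserved.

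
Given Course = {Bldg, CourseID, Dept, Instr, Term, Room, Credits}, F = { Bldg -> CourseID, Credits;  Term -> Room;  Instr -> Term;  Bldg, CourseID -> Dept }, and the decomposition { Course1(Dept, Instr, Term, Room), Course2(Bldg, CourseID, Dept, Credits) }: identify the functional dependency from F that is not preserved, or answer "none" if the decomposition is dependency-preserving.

none

Bldg → CourseID, Credits lies within Course2.
Term → Room lies within Course1.
Instr → Term lies within Course1.
Bldg, CourseID → Dept lies within Course2.
Every dependency is enforceable on the fragments, so the decomposition is dependency-preserving.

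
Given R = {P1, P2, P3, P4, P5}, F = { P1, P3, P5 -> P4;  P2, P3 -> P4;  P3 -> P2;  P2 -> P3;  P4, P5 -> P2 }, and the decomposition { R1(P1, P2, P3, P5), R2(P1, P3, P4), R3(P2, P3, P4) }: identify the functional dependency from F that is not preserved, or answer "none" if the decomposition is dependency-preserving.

P4, P5 -> P2

Check P4, P5 → P2: no single fragment contains all of {P2, P4, P5}, and the restricted closure of {P4, P5} across the fragments never reaches {P2}.
P1, P3, P5 → P4 is preserved.
P2, P3 → P4 is preserved.
P3 → P2 is preserved.
P2 → P3 is preserved.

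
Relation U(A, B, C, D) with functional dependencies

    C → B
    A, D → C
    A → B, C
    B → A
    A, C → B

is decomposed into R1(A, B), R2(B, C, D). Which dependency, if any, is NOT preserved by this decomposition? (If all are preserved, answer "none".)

none

C → B lies within R2.
A, D → C: restricted closure across fragments reaches C.
A → B, C: restricted closure across fragments reaches B, C.
B → A lies within R1.
A, C → B: restricted closure across fragments reaches B.
Every dependency is enforceable on the fragments, so the decomposition is dependency-preserving.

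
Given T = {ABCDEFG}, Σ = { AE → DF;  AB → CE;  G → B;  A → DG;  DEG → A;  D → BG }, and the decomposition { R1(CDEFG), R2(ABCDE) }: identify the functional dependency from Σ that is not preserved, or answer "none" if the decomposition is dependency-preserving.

Check G → B: no single fragment contains all of {BG}, and the restricted closure of {G} across the fragments never reaches {B}.
AE → DF is preserved.
AB → CE is preserved.
A → DG is preserved.
DEG → A is preserved.
D → BG is preserved.

G → B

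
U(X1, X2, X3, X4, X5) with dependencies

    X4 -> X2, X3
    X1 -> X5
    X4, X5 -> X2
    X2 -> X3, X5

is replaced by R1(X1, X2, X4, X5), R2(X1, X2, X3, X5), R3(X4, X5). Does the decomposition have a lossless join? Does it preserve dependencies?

Lossless test (chase): Rows 1 and 3 agree on X4; apply X4→X2, X3 and equate their X2, X3 entries. Rows 1 and 2 agree on X2; apply X2→X3, X5 and equate their X3, X5 entries. Row 1 is now all distinguished symbols — the join is lossless.
Dependency preservation: X4 → X2, X3 is not contained in any single fragment, but the restricted closure of its left-hand side across the fragments still reaches the right-hand side; the remaining FDs each lie inside some fragment. All dependencies are preserved.

lossless and dependency-preserving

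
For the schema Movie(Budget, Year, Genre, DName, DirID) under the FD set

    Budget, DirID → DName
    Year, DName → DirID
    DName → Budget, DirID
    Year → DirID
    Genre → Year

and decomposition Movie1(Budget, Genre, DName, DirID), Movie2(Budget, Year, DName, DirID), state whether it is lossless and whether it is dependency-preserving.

Lossless test: (Budget, DName, DirID)⁺ = {Budget, DName, DirID}, which is a superkey of neither fragment — lossy.
Dependency preservation: the restricted closure of {Genre} across the fragments never reaches {Year}, so Genre → Year cannot be enforced without a join — not preserved.

lossy and not dependency-preserving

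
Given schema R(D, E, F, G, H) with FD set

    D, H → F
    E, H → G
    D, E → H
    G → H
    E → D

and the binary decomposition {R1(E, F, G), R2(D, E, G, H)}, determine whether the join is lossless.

Yes

Common attributes: R1 ∩ R2 = {E, G}.
Closure of {E, G}: G → H applies, adding H; E → D applies, adding D; D, H → F applies, adding F. So (E, G)⁺ = {D, E, F, G, H}.
This closure contains every attribute of R1, so R1 ∩ R2 → R1. The join is lossless.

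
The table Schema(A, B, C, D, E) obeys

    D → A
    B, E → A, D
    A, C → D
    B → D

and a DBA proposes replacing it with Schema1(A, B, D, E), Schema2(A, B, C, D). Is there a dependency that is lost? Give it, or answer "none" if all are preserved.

D → A lies within Schema1.
B, E → A, D lies within Schema1.
A, C → D lies within Schema2.
B → D lies within Schema1.
Every dependency is enforceable on the fragments, so the decomposition is dependency-preserving.

none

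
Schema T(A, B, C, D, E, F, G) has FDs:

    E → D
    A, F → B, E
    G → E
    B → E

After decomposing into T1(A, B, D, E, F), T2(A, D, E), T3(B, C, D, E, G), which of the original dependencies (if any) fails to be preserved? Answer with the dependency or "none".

none

E → D lies within T1.
A, F → B, E lies within T1.
G → E lies within T3.
B → E lies within T1.
Every dependency is enforceable on the fragments, so the decomposition is dependency-preserving.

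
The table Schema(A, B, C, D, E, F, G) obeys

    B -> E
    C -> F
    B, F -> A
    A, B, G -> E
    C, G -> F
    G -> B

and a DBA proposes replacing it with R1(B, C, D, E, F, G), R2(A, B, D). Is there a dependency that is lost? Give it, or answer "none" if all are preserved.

Check B, F → A: no single fragment contains all of {A, B, F}, and the restricted closure of {B, F} across the fragments never reaches {A}.
B → E is preserved.
C → F is preserved.
A, B, G → E is preserved.
C, G → F is preserved.
G → B is preserved.

B, F -> A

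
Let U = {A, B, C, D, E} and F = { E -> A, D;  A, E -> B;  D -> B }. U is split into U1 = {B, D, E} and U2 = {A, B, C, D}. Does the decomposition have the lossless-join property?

Common attributes: U1 ∩ U2 = {B, D}.
No dependency enlarges {B, D}, so (B, D)⁺ = {B, D}.
The closure contains neither all of U1 = {B, D, E} nor all of U2 = {A, B, C, D}, so the common attributes are not a superkey of either fragment. The join is lossy.

No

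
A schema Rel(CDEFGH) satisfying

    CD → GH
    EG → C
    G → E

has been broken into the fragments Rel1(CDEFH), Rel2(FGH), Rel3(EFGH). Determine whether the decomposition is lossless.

Chase test. Columns are CDEFGH; row i has aⱼ where attribute j ∈ Reli, else bᵢⱼ.
Initial tableau (one row per fragment):
  row 1: a1 a2 a3 a4 b15 a6
  row 2: b21 b22 b23 a4 a5 a6
  row 3: b31 b32 a3 a4 a5 a6
Rows 2 and 3 agree on G; apply G→E and equate their E entries.
Rows 2 and 3 agree on EG; apply EG→C and equate their C entries.
No row becomes fully distinguished — the join is lossy.

No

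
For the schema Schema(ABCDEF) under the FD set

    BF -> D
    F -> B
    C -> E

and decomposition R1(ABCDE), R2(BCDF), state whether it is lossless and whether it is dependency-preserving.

Lossless test: (BCD)⁺ = {BCDE}, which is a superkey of neither fragment — lossy.
Dependency preservation: every FD's attributes lie within a single fragment, so each can be enforced locally — preserved.

lossy but dependency-preserving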